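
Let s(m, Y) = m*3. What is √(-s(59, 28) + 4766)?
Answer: √4589 ≈ 67.742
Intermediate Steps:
s(m, Y) = 3*m
√(-s(59, 28) + 4766) = √(-3*59 + 4766) = √(-1*177 + 4766) = √(-177 + 4766) = √4589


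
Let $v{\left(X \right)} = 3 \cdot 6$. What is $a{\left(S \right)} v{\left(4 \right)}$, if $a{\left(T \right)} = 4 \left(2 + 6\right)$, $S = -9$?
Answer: $576$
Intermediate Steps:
$a{\left(T \right)} = 32$ ($a{\left(T \right)} = 4 \cdot 8 = 32$)
$v{\left(X \right)} = 18$
$a{\left(S \right)} v{\left(4 \right)} = 32 \cdot 18 = 576$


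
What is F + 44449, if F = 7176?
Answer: 51625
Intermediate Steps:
F + 44449 = 7176 + 44449 = 51625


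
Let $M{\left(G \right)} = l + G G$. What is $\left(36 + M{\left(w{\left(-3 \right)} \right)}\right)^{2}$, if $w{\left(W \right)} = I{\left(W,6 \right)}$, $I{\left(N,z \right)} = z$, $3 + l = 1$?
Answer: $4900$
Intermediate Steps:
$l = -2$ ($l = -3 + 1 = -2$)
$w{\left(W \right)} = 6$
$M{\left(G \right)} = -2 + G^{2}$ ($M{\left(G \right)} = -2 + G G = -2 + G^{2}$)
$\left(36 + M{\left(w{\left(-3 \right)} \right)}\right)^{2} = \left(36 - \left(2 - 6^{2}\right)\right)^{2} = \left(36 + \left(-2 + 36\right)\right)^{2} = \left(36 + 34\right)^{2} = 70^{2} = 4900$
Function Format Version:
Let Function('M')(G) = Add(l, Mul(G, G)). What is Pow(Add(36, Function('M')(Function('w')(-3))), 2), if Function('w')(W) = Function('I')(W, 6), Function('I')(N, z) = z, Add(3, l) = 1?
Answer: 4900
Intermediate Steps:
l = -2 (l = Add(-3, 1) = -2)
Function('w')(W) = 6
Function('M')(G) = Add(-2, Pow(G, 2)) (Function('M')(G) = Add(-2, Mul(G, G)) = Add(-2, Pow(G, 2)))
Pow(Add(36, Function('M')(Function('w')(-3))), 2) = Pow(Add(36, Add(-2, Pow(6, 2))), 2) = Pow(Add(36, Add(-2, 36)), 2) = Pow(Add(36, 34), 2) = Pow(70, 2) = 4900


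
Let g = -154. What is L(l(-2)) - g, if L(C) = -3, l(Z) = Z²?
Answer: 151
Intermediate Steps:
L(l(-2)) - g = -3 - 1*(-154) = -3 + 154 = 151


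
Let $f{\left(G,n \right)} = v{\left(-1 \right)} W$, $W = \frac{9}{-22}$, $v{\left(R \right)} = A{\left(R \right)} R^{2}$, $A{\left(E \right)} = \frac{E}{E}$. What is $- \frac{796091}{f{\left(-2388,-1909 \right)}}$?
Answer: $\frac{17514002}{9} \approx 1.946 \cdot 10^{6}$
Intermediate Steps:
$A{\left(E \right)} = 1$
$v{\left(R \right)} = R^{2}$ ($v{\left(R \right)} = 1 R^{2} = R^{2}$)
$W = - \frac{9}{22}$ ($W = 9 \left(- \frac{1}{22}\right) = - \frac{9}{22} \approx -0.40909$)
$f{\left(G,n \right)} = - \frac{9}{22}$ ($f{\left(G,n \right)} = \left(-1\right)^{2} \left(- \frac{9}{22}\right) = 1 \left(- \frac{9}{22}\right) = - \frac{9}{22}$)
$- \frac{796091}{f{\left(-2388,-1909 \right)}} = - \frac{796091}{- \frac{9}{22}} = \left(-796091\right) \left(- \frac{22}{9}\right) = \frac{17514002}{9}$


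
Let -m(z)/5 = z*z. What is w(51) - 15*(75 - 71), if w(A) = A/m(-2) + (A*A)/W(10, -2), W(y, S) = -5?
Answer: -2331/4 ≈ -582.75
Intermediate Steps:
m(z) = -5*z² (m(z) = -5*z*z = -5*z²)
w(A) = -A²/5 - A/20 (w(A) = A/((-5*(-2)²)) + (A*A)/(-5) = A/((-5*4)) + A²*(-⅕) = A/(-20) - A²/5 = A*(-1/20) - A²/5 = -A/20 - A²/5 = -A²/5 - A/20)
w(51) - 15*(75 - 71) = (1/20)*51*(-1 - 4*51) - 15*(75 - 71) = (1/20)*51*(-1 - 204) - 15*4 = (1/20)*51*(-205) - 1*60 = -2091/4 - 60 = -2331/4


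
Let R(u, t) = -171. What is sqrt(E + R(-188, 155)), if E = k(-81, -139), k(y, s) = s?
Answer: I*sqrt(310) ≈ 17.607*I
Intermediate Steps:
E = -139
sqrt(E + R(-188, 155)) = sqrt(-139 - 171) = sqrt(-310) = I*sqrt(310)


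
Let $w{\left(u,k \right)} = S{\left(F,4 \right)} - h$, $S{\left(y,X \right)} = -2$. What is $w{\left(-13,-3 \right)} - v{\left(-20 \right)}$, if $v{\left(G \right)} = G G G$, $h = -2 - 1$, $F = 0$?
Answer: $8001$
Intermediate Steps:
$h = -3$
$v{\left(G \right)} = G^{3}$ ($v{\left(G \right)} = G^{2} G = G^{3}$)
$w{\left(u,k \right)} = 1$ ($w{\left(u,k \right)} = -2 - -3 = -2 + 3 = 1$)
$w{\left(-13,-3 \right)} - v{\left(-20 \right)} = 1 - \left(-20\right)^{3} = 1 - -8000 = 1 + 8000 = 8001$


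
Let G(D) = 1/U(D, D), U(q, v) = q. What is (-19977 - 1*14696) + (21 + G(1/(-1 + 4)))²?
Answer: -34097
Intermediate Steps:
G(D) = 1/D
(-19977 - 1*14696) + (21 + G(1/(-1 + 4)))² = (-19977 - 1*14696) + (21 + 1/(1/(-1 + 4)))² = (-19977 - 14696) + (21 + 1/(1/3))² = -34673 + (21 + 1/(⅓))² = -34673 + (21 + 3)² = -34673 + 24² = -34673 + 576 = -34097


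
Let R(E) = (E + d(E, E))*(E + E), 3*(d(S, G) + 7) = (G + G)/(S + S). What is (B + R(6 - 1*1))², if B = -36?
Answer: 24964/9 ≈ 2773.8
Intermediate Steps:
d(S, G) = -7 + G/(3*S) (d(S, G) = -7 + ((G + G)/(S + S))/3 = -7 + ((2*G)/((2*S)))/3 = -7 + ((2*G)*(1/(2*S)))/3 = -7 + (G/S)/3 = -7 + G/(3*S))
R(E) = 2*E*(-20/3 + E) (R(E) = (E + (-7 + E/(3*E)))*(E + E) = (E + (-7 + ⅓))*(2*E) = (E - 20/3)*(2*E) = (-20/3 + E)*(2*E) = 2*E*(-20/3 + E))
(B + R(6 - 1*1))² = (-36 + 2*(6 - 1*1)*(-20 + 3*(6 - 1*1))/3)² = (-36 + 2*(6 - 1)*(-20 + 3*(6 - 1))/3)² = (-36 + (⅔)*5*(-20 + 3*5))² = (-36 + (⅔)*5*(-20 + 15))² = (-36 + (⅔)*5*(-5))² = (-36 - 50/3)² = (-158/3)² = 24964/9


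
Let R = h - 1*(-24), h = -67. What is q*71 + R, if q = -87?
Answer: -6220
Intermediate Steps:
R = -43 (R = -67 - 1*(-24) = -67 + 24 = -43)
q*71 + R = -87*71 - 43 = -6177 - 43 = -6220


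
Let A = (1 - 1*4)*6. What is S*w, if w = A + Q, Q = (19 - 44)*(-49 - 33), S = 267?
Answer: 542544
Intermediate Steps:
A = -18 (A = (1 - 4)*6 = -3*6 = -18)
Q = 2050 (Q = -25*(-82) = 2050)
w = 2032 (w = -18 + 2050 = 2032)
S*w = 267*2032 = 542544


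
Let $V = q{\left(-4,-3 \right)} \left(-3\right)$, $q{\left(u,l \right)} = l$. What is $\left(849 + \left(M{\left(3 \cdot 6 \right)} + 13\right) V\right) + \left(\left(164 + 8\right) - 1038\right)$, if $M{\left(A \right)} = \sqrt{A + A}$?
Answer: $154$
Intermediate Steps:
$M{\left(A \right)} = \sqrt{2} \sqrt{A}$ ($M{\left(A \right)} = \sqrt{2 A} = \sqrt{2} \sqrt{A}$)
$V = 9$ ($V = \left(-3\right) \left(-3\right) = 9$)
$\left(849 + \left(M{\left(3 \cdot 6 \right)} + 13\right) V\right) + \left(\left(164 + 8\right) - 1038\right) = \left(849 + \left(\sqrt{2} \sqrt{3 \cdot 6} + 13\right) 9\right) + \left(\left(164 + 8\right) - 1038\right) = \left(849 + \left(\sqrt{2} \sqrt{18} + 13\right) 9\right) + \left(172 - 1038\right) = \left(849 + \left(\sqrt{2} \cdot 3 \sqrt{2} + 13\right) 9\right) - 866 = \left(849 + \left(6 + 13\right) 9\right) - 866 = \left(849 + 19 \cdot 9\right) - 866 = \left(849 + 171\right) - 866 = 1020 - 866 = 154$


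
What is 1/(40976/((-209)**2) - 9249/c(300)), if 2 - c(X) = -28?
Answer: -436810/134258763 ≈ -0.0032535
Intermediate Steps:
c(X) = 30 (c(X) = 2 - 1*(-28) = 2 + 28 = 30)
1/(40976/((-209)**2) - 9249/c(300)) = 1/(40976/((-209)**2) - 9249/30) = 1/(40976/43681 - 9249*1/30) = 1/(40976*(1/43681) - 3083/10) = 1/(40976/43681 - 3083/10) = 1/(-134258763/436810) = -436810/134258763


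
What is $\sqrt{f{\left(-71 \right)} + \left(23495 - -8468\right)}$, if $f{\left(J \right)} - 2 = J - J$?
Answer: $\sqrt{31965} \approx 178.79$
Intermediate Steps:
$f{\left(J \right)} = 2$ ($f{\left(J \right)} = 2 + \left(J - J\right) = 2 + 0 = 2$)
$\sqrt{f{\left(-71 \right)} + \left(23495 - -8468\right)} = \sqrt{2 + \left(23495 - -8468\right)} = \sqrt{2 + \left(23495 + 8468\right)} = \sqrt{2 + 31963} = \sqrt{31965}$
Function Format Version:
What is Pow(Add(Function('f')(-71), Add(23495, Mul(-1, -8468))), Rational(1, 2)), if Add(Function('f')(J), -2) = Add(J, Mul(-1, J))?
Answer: Pow(31965, Rational(1, 2)) ≈ 178.79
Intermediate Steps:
Function('f')(J) = 2 (Function('f')(J) = Add(2, Add(J, Mul(-1, J))) = Add(2, 0) = 2)
Pow(Add(Function('f')(-71), Add(23495, Mul(-1, -8468))), Rational(1, 2)) = Pow(Add(2, Add(23495, Mul(-1, -8468))), Rational(1, 2)) = Pow(Add(2, Add(23495, 8468)), Rational(1, 2)) = Pow(Add(2, 31963), Rational(1, 2)) = Pow(31965, Rational(1, 2))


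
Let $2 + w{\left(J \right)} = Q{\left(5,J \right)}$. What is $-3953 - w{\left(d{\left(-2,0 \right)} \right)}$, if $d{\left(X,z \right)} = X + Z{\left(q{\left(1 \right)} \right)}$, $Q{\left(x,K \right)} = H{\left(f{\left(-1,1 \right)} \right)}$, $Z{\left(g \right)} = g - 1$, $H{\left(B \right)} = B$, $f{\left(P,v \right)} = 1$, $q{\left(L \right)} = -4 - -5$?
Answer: $-3952$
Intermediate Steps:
$q{\left(L \right)} = 1$ ($q{\left(L \right)} = -4 + 5 = 1$)
$Z{\left(g \right)} = -1 + g$
$Q{\left(x,K \right)} = 1$
$d{\left(X,z \right)} = X$ ($d{\left(X,z \right)} = X + \left(-1 + 1\right) = X + 0 = X$)
$w{\left(J \right)} = -1$ ($w{\left(J \right)} = -2 + 1 = -1$)
$-3953 - w{\left(d{\left(-2,0 \right)} \right)} = -3953 - -1 = -3953 + 1 = -3952$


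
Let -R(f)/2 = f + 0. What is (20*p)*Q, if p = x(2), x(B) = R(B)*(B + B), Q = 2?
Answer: -640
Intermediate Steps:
R(f) = -2*f (R(f) = -2*(f + 0) = -2*f)
x(B) = -4*B² (x(B) = (-2*B)*(B + B) = (-2*B)*(2*B) = -4*B²)
p = -16 (p = -4*2² = -4*4 = -16)
(20*p)*Q = (20*(-16))*2 = -320*2 = -640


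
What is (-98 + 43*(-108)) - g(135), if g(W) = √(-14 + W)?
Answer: -4753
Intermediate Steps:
(-98 + 43*(-108)) - g(135) = (-98 + 43*(-108)) - √(-14 + 135) = (-98 - 4644) - √121 = -4742 - 1*11 = -4742 - 11 = -4753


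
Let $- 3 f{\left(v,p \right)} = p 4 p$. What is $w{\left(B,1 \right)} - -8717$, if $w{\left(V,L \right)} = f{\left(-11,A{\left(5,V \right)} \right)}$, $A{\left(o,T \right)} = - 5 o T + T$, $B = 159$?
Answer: $-19407091$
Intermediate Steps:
$A{\left(o,T \right)} = T - 5 T o$ ($A{\left(o,T \right)} = - 5 T o + T = T - 5 T o$)
$f{\left(v,p \right)} = - \frac{4 p^{2}}{3}$ ($f{\left(v,p \right)} = - \frac{p 4 p}{3} = - \frac{4 p p}{3} = - \frac{4 p^{2}}{3}$)
$w{\left(V,L \right)} = - 768 V^{2}$ ($w{\left(V,L \right)} = - \frac{4 \left(V \left(1 - 25\right)\right)^{2}}{3} = - \frac{4 \left(V \left(-24\right)\right)^{2}}{3} = - \frac{4 \left(- 24 V\right)^{2}}{3} = - \frac{4 \cdot 576 V^{2}}{3} = - 768 V^{2}$)
$w{\left(B,1 \right)} - -8717 = - 768 \cdot 159^{2} - -8717 = \left(-768\right) 25281 + 8717 = -19415808 + 8717 = -19407091$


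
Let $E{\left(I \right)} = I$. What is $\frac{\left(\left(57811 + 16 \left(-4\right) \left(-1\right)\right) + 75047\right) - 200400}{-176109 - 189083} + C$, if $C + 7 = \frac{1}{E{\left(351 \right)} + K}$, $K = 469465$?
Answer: $- \frac{146163587933}{21446630584} \approx -6.8152$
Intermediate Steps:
$C = - \frac{3288711}{469816}$ ($C = -7 + \frac{1}{351 + 469465} = -7 + \frac{1}{469816} = - \frac{3288711}{469816} \approx -7.0$)
$\frac{\left(\left(57811 + 16 \left(-4\right) \left(-1\right)\right) + 75047\right) - 200400}{-176109 - 189083} + C = \frac{\left(\left(57811 + 16 \left(-4\right) \left(-1\right)\right) + 75047\right) - 200400}{-176109 - 189083} - \frac{3288711}{469816} = \frac{\left(\left(57811 - -64\right) + 75047\right) - 200400}{-365192} - \frac{3288711}{469816} = \left(\left(\left(57811 + 64\right) + 75047\right) - 200400\right) \left(- \frac{1}{365192}\right) - \frac{3288711}{469816} = \left(\left(57875 + 75047\right) - 200400\right) \left(- \frac{1}{365192}\right) - \frac{3288711}{469816} = \left(132922 - 200400\right) \left(- \frac{1}{365192}\right) - \frac{3288711}{469816} = \left(-67478\right) \left(- \frac{1}{365192}\right) - \frac{3288711}{469816} = \frac{33739}{182596} - \frac{3288711}{469816} = - \frac{146163587933}{21446630584}$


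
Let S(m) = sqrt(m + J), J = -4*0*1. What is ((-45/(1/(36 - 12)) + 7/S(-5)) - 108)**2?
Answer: 7056671/5 + 16632*I*sqrt(5)/5 ≈ 1.4113e+6 + 7438.1*I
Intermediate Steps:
J = 0 (J = 0*1 = 0)
S(m) = sqrt(m) (S(m) = sqrt(m + 0) = sqrt(m))
((-45/(1/(36 - 12)) + 7/S(-5)) - 108)**2 = ((-45/(1/(36 - 12)) + 7/(sqrt(-5))) - 108)**2 = ((-45/(1/24) + 7/((I*sqrt(5)))) - 108)**2 = ((-45/1/24 + 7*(-I*sqrt(5)/5)) - 108)**2 = ((-45*24 - 7*I*sqrt(5)/5) - 108)**2 = ((-1080 - 7*I*sqrt(5)/5) - 108)**2 = (-1188 - 7*I*sqrt(5)/5)**2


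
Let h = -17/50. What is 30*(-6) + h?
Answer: -9017/50 ≈ -180.34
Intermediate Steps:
h = -17/50 (h = -17*1/50 = -17/50 ≈ -0.34000)
30*(-6) + h = 30*(-6) - 17/50 = -180 - 17/50 = -9017/50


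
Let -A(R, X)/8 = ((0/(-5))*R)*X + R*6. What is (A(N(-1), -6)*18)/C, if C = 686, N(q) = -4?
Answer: 1728/343 ≈ 5.0379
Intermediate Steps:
A(R, X) = -48*R (A(R, X) = -8*(((0/(-5))*R)*X + R*6) = -8*(((0*(-⅕))*R)*X + 6*R) = -8*((0*R)*X + 6*R) = -8*(0*X + 6*R) = -8*(0 + 6*R) = -48*R)
(A(N(-1), -6)*18)/C = (-48*(-4)*18)/686 = (192*18)*(1/686) = 3456*(1/686) = 1728/343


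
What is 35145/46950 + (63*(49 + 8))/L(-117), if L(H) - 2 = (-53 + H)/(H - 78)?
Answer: 31329699/25040 ≈ 1251.2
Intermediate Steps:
L(H) = 2 + (-53 + H)/(-78 + H) (L(H) = 2 + (-53 + H)/(H - 78) = 2 + (-53 + H)/(-78 + H))
35145/46950 + (63*(49 + 8))/L(-117) = 35145/46950 + (63*(49 + 8))/(((-209 + 3*(-117))/(-78 - 117))) = 35145*(1/46950) + (63*57)/(((-209 - 351)/(-195))) = 2343/3130 + 3591/((-1/195*(-560))) = 2343/3130 + 3591/(112/39) = 2343/3130 + 3591*(39/112) = 2343/3130 + 20007/16 = 31329699/25040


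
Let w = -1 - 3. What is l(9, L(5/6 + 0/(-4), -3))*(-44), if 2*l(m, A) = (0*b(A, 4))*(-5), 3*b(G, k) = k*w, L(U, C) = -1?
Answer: 0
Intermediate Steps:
w = -4
b(G, k) = -4*k/3 (b(G, k) = (k*(-4))/3 = (-4*k)/3 = -4*k/3)
l(m, A) = 0 (l(m, A) = ((0*(-4/3*4))*(-5))/2 = ((0*(-16/3))*(-5))/2 = (0*(-5))/2 = (½)*0 = 0)
l(9, L(5/6 + 0/(-4), -3))*(-44) = 0*(-44) = 0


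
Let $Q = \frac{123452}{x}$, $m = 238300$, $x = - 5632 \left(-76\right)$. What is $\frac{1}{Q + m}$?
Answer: $\frac{107008}{25500037263} \approx 4.1964 \cdot 10^{-6}$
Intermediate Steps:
$x = 428032$ ($x = \left(-1\right) \left(-428032\right) = 428032$)
$Q = \frac{30863}{107008}$ ($Q = \frac{123452}{428032} = 123452 \cdot \frac{1}{428032} = \frac{30863}{107008} \approx 0.28842$)
$\frac{1}{Q + m} = \frac{1}{\frac{30863}{107008} + 238300} = \frac{1}{\frac{25500037263}{107008}} = \frac{107008}{25500037263}$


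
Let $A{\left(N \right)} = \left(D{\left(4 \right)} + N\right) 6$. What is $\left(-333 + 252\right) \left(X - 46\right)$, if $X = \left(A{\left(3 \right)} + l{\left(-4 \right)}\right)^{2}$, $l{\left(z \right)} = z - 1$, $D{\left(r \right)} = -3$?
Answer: $1701$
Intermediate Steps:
$A{\left(N \right)} = -18 + 6 N$ ($A{\left(N \right)} = \left(-3 + N\right) 6 = -18 + 6 N$)
$l{\left(z \right)} = -1 + z$
$X = 25$ ($X = \left(\left(-18 + 6 \cdot 3\right) - 5\right)^{2} = \left(\left(-18 + 18\right) - 5\right)^{2} = \left(0 - 5\right)^{2} = \left(-5\right)^{2} = 25$)
$\left(-333 + 252\right) \left(X - 46\right) = \left(-333 + 252\right) \left(25 - 46\right) = \left(-81\right) \left(-21\right) = 1701$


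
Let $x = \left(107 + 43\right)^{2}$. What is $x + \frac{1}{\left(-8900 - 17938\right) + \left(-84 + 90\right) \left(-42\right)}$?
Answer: $\frac{609524999}{27090} \approx 22500.0$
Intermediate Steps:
$x = 22500$ ($x = 150^{2} = 22500$)
$x + \frac{1}{\left(-8900 - 17938\right) + \left(-84 + 90\right) \left(-42\right)} = 22500 + \frac{1}{\left(-8900 - 17938\right) + \left(-84 + 90\right) \left(-42\right)} = 22500 + \frac{1}{-26838 + 6 \left(-42\right)} = 22500 + \frac{1}{-26838 - 252} = 22500 + \frac{1}{-27090} = 22500 - \frac{1}{27090} = \frac{609524999}{27090}$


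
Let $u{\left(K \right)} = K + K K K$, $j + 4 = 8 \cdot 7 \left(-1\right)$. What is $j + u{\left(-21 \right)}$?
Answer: $-9342$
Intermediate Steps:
$j = -60$ ($j = -4 + 8 \cdot 7 \left(-1\right) = -4 + 56 \left(-1\right) = -4 - 56 = -60$)
$u{\left(K \right)} = K + K^{3}$ ($u{\left(K \right)} = K + K^{2} K = K + K^{3}$)
$j + u{\left(-21 \right)} = -60 + \left(-21 + \left(-21\right)^{3}\right) = -60 - 9282 = -9342$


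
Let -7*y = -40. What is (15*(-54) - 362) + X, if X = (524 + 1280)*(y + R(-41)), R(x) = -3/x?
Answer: 64880/7 ≈ 9268.6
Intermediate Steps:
y = 40/7 (y = -1/7*(-40) = 40/7 ≈ 5.7143)
X = 73084/7 (X = (524 + 1280)*(40/7 - 3/(-41)) = 1804*(40/7 - 3*(-1/41)) = 1804*(40/7 + 3/41) = 1804*(1661/287) = 73084/7 ≈ 10441.)
(15*(-54) - 362) + X = (15*(-54) - 362) + 73084/7 = (-810 - 362) + 73084/7 = -1172 + 73084/7 = 64880/7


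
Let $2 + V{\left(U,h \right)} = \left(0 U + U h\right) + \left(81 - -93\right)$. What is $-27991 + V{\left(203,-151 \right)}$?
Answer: $-58472$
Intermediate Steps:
$V{\left(U,h \right)} = 172 + U h$ ($V{\left(U,h \right)} = -2 + \left(\left(0 U + U h\right) + \left(81 - -93\right)\right) = -2 + \left(\left(0 + U h\right) + \left(81 + 93\right)\right) = -2 + \left(U h + 174\right) = -2 + \left(174 + U h\right) = 172 + U h$)
$-27991 + V{\left(203,-151 \right)} = -27991 + \left(172 + 203 \left(-151\right)\right) = -27991 + \left(172 - 30653\right) = -27991 - 30481 = -58472$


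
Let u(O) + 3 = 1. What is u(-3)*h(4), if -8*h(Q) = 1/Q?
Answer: 1/16 ≈ 0.062500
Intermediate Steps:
u(O) = -2 (u(O) = -3 + 1 = -2)
h(Q) = -1/(8*Q)
u(-3)*h(4) = -(-1)/(4*4) = -2*(-1/32) = 1/16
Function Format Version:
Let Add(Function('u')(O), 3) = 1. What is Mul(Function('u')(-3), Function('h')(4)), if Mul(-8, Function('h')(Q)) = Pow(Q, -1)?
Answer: Rational(1, 16) ≈ 0.062500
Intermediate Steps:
Function('u')(O) = -2 (Function('u')(O) = Add(-3, 1) = -2)
Function('h')(Q) = Mul(Rational(-1, 8), Pow(Q, -1))
Mul(Function('u')(-3), Function('h')(4)) = Mul(-2, Mul(Rational(-1, 8), Pow(4, -1))) = Mul(-2, Mul(Rational(-1, 8), Rational(1, 4))) = Mul(-2, Rational(-1, 32)) = Rational(1, 16)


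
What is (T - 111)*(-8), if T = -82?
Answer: 1544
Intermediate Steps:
(T - 111)*(-8) = (-82 - 111)*(-8) = -193*(-8) = 1544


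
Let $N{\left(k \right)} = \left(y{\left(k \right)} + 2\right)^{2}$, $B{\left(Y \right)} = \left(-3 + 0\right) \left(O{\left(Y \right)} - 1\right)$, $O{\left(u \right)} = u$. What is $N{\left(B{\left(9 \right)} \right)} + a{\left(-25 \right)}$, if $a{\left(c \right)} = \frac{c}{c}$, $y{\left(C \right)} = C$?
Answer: $485$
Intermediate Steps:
$B{\left(Y \right)} = 3 - 3 Y$ ($B{\left(Y \right)} = \left(-3 + 0\right) \left(Y - 1\right) = - 3 \left(-1 + Y\right) = 3 - 3 Y$)
$N{\left(k \right)} = \left(2 + k\right)^{2}$ ($N{\left(k \right)} = \left(k + 2\right)^{2} = \left(2 + k\right)^{2}$)
$a{\left(c \right)} = 1$
$N{\left(B{\left(9 \right)} \right)} + a{\left(-25 \right)} = \left(2 + \left(3 - 27\right)\right)^{2} + 1 = \left(2 - 24\right)^{2} + 1 = \left(-22\right)^{2} + 1 = 484 + 1 = 485$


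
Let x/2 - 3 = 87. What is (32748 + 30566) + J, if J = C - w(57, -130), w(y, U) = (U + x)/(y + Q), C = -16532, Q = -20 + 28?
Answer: 608156/13 ≈ 46781.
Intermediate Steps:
Q = 8
x = 180 (x = 6 + 2*87 = 6 + 174 = 180)
w(y, U) = (180 + U)/(8 + y) (w(y, U) = (U + 180)/(y + 8) = (180 + U)/(8 + y))
J = -214926/13 (J = -16532 - (180 - 130)/(8 + 57) = -16532 - 50/65 = -16532 - 1*10/13 = -16532 - 10/13 = -214926/13 ≈ -16533.)
(32748 + 30566) + J = (32748 + 30566) - 214926/13 = 63314 - 214926/13 = 608156/13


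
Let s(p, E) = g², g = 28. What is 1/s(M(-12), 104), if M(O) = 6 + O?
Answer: 1/784 ≈ 0.0012755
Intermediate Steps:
s(p, E) = 784 (s(p, E) = 28² = 784)
1/s(M(-12), 104) = 1/784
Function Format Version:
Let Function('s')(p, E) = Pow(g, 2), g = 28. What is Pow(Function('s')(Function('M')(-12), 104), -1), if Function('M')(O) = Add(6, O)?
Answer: Rational(1, 784) ≈ 0.0012755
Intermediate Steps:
Function('s')(p, E) = 784 (Function('s')(p, E) = Pow(28, 2) = 784)
Pow(Function('s')(Function('M')(-12), 104), -1) = Pow(784, -1) = Rational(1, 784)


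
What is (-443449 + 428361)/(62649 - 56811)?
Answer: -7544/2919 ≈ -2.5844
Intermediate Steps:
(-443449 + 428361)/(62649 - 56811) = -15088/5838 = -15088*1/5838 = -7544/2919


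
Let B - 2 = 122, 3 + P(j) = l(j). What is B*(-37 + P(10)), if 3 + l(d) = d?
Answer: -4092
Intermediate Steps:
l(d) = -3 + d
P(j) = -6 + j (P(j) = -3 + (-3 + j) = -6 + j)
B = 124 (B = 2 + 122 = 124)
B*(-37 + P(10)) = 124*(-37 + (-6 + 10)) = 124*(-37 + 4) = 124*(-33) = -4092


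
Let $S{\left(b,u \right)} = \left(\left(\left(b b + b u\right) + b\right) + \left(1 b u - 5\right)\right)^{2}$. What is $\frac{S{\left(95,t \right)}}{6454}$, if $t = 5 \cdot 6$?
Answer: $\frac{219484225}{6454} \approx 34008.0$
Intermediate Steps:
$t = 30$
$S{\left(b,u \right)} = \left(-5 + b + b^{2} + 2 b u\right)^{2}$ ($S{\left(b,u \right)} = \left(\left(\left(b^{2} + b u\right) + b\right) + \left(b u - 5\right)\right)^{2} = \left(\left(b + b^{2} + b u\right) + \left(-5 + b u\right)\right)^{2} = \left(-5 + b + b^{2} + 2 b u\right)^{2}$)
$\frac{S{\left(95,t \right)}}{6454} = \frac{\left(-5 + 95 + 95^{2} + 2 \cdot 95 \cdot 30\right)^{2}}{6454} = \left(-5 + 95 + 9025 + 5700\right)^{2} \cdot \frac{1}{6454} = 14815^{2} \cdot \frac{1}{6454} = 219484225 \cdot \frac{1}{6454} = \frac{219484225}{6454}$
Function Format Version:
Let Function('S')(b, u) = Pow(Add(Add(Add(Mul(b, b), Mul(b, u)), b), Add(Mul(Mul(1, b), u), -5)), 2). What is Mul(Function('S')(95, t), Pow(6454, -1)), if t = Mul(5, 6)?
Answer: Rational(219484225, 6454) ≈ 34008.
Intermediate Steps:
t = 30
Function('S')(b, u) = Pow(Add(-5, b, Pow(b, 2), Mul(2, b, u)), 2) (Function('S')(b, u) = Pow(Add(Add(Add(Pow(b, 2), Mul(b, u)), b), Add(Mul(b, u), -5)), 2) = Pow(Add(Add(b, Pow(b, 2), Mul(b, u)), Add(-5, Mul(b, u))), 2) = Pow(Add(-5, b, Pow(b, 2), Mul(2, b, u)), 2))
Mul(Function('S')(95, t), Pow(6454, -1)) = Mul(Pow(Add(-5, 95, Pow(95, 2), Mul(2, 95, 30)), 2), Pow(6454, -1)) = Mul(Pow(Add(-5, 95, 9025, 5700), 2), Rational(1, 6454)) = Mul(Pow(14815, 2), Rational(1, 6454)) = Mul(219484225, Rational(1, 6454)) = Rational(219484225, 6454)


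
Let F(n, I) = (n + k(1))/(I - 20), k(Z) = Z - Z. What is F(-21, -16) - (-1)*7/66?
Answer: 91/132 ≈ 0.68939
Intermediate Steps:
k(Z) = 0
F(n, I) = n/(-20 + I) (F(n, I) = (n + 0)/(I - 20) = n/(-20 + I))
F(-21, -16) - (-1)*7/66 = -21/(-20 - 16) - (-1)*7/66 = -21/(-36) - (-1)*7*(1/66) = -21*(-1/36) - (-1)*7/66 = 7/12 - 1*(-7/66) = 7/12 + 7/66 = 91/132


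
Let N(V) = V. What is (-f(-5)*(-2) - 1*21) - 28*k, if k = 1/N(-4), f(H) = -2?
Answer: -18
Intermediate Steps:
k = -1/4 (k = 1/(-4) = -1/4 ≈ -0.25000)
(-f(-5)*(-2) - 1*21) - 28*k = (-1*(-2)*(-2) - 1*21) - 28*(-1/4) = (2*(-2) - 21) + 7 = (-4 - 21) + 7 = -25 + 7 = -18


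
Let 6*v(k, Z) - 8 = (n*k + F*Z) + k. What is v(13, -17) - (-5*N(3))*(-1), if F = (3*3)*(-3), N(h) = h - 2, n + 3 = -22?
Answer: 125/6 ≈ 20.833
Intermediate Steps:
n = -25 (n = -3 - 22 = -25)
N(h) = -2 + h
F = -27 (F = 9*(-3) = -27)
v(k, Z) = 4/3 - 4*k - 9*Z/2 (v(k, Z) = 4/3 + ((-25*k - 27*Z) + k)/6 = 4/3 + ((-27*Z - 25*k) + k)/6 = 4/3 + (-27*Z - 24*k)/6 = 4/3 + (-4*k - 9*Z/2) = 4/3 - 4*k - 9*Z/2)
v(13, -17) - (-5*N(3))*(-1) = (4/3 - 4*13 - 9/2*(-17)) - (-5*(-2 + 3))*(-1) = (4/3 - 52 + 153/2) - (-5*1)*(-1) = 155/6 - (-5)*(-1) = 155/6 - 1*5 = 155/6 - 5 = 125/6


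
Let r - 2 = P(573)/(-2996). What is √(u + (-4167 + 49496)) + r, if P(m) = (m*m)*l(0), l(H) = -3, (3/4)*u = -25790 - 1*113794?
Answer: 990979/2996 + I*√140783 ≈ 330.77 + 375.21*I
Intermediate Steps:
u = -186112 (u = 4*(-25790 - 1*113794)/3 = 4*(-25790 - 113794)/3 = (4/3)*(-139584) = -186112)
P(m) = -3*m² (P(m) = (m*m)*(-3) = m²*(-3) = -3*m²)
r = 990979/2996 (r = 2 - 3*573²/(-2996) = 2 - 3*328329*(-1/2996) = 2 - 984987*(-1/2996) = 2 + 984987/2996 = 990979/2996 ≈ 330.77)
√(u + (-4167 + 49496)) + r = √(-186112 + (-4167 + 49496)) + 990979/2996 = √(-186112 + 45329) + 990979/2996 = √(-140783) + 990979/2996 = I*√140783 + 990979/2996 = 990979/2996 + I*√140783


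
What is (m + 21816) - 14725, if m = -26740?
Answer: -19649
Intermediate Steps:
(m + 21816) - 14725 = (-26740 + 21816) - 14725 = -4924 - 14725 = -19649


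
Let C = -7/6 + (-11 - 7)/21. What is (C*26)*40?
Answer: -44200/21 ≈ -2104.8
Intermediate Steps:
C = -85/42 (C = -7*⅙ - 18*1/21 = -7/6 - 6/7 = -85/42 ≈ -2.0238)
(C*26)*40 = -85/42*26*40 = -1105/21*40 = -44200/21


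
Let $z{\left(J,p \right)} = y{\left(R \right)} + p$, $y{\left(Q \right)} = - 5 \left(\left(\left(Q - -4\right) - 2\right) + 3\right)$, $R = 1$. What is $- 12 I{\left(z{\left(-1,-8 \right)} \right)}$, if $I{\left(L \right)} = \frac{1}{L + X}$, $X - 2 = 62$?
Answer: $- \frac{6}{13} \approx -0.46154$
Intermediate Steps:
$X = 64$ ($X = 2 + 62 = 64$)
$y{\left(Q \right)} = -25 - 5 Q$ ($y{\left(Q \right)} = - 5 \left(\left(\left(Q + 4\right) - 2\right) + 3\right) = - 5 \left(\left(\left(4 + Q\right) - 2\right) + 3\right) = - 5 \left(\left(2 + Q\right) + 3\right) = - 5 \left(5 + Q\right) = -25 - 5 Q$)
$z{\left(J,p \right)} = -30 + p$ ($z{\left(J,p \right)} = \left(-25 - 5\right) + p = -30 + p$)
$I{\left(L \right)} = \frac{1}{64 + L}$ ($I{\left(L \right)} = \frac{1}{L + 64} = \frac{1}{64 + L}$)
$- 12 I{\left(z{\left(-1,-8 \right)} \right)} = - \frac{12}{64 - 38} = - \frac{12}{26} = \left(-12\right) \frac{1}{26} = - \frac{6}{13}$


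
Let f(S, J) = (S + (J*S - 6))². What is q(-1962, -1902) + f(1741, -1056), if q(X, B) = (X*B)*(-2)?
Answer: 3373683507673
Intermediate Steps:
q(X, B) = -2*B*X (q(X, B) = (B*X)*(-2) = -2*B*X)
f(S, J) = (-6 + S + J*S)² (f(S, J) = (S + (-6 + J*S))² = (-6 + S + J*S)²)
q(-1962, -1902) + f(1741, -1056) = -2*(-1902)*(-1962) + (-6 + 1741 - 1056*1741)² = -7463448 + (-6 + 1741 - 1838496)² = -7463448 + (-1836761)² = -7463448 + 3373690971121 = 3373683507673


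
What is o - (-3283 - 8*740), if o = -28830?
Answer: -19627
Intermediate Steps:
o - (-3283 - 8*740) = -28830 - (-3283 - 8*740) = -28830 - (-3283 - 5920) = -28830 - 1*(-9203) = -28830 + 9203 = -19627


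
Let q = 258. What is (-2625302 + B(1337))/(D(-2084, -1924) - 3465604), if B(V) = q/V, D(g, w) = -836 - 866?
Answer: 1755014258/2317894061 ≈ 0.75716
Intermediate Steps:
D(g, w) = -1702
B(V) = 258/V
(-2625302 + B(1337))/(D(-2084, -1924) - 3465604) = (-2625302 + 258/1337)/(-1702 - 3465604) = (-2625302 + 258*(1/1337))/(-3467306) = (-2625302 + 258/1337)*(-1/3467306) = -3510028516/1337*(-1/3467306) = 1755014258/2317894061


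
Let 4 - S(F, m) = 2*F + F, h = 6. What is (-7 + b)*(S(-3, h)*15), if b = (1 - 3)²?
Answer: -585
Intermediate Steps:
S(F, m) = 4 - 3*F (S(F, m) = 4 - (2*F + F) = 4 - 3*F)
b = 4 (b = (-2)² = 4)
(-7 + b)*(S(-3, h)*15) = (-7 + 4)*((4 - 3*(-3))*15) = -3*(4 + 9)*15 = -39*15 = -3*195 = -585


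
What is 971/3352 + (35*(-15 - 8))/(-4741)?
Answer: 7301871/15891832 ≈ 0.45947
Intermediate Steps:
971/3352 + (35*(-15 - 8))/(-4741) = 971*(1/3352) + (35*(-23))*(-1/4741) = 971/3352 - 805*(-1/4741) = 971/3352 + 805/4741 = 7301871/15891832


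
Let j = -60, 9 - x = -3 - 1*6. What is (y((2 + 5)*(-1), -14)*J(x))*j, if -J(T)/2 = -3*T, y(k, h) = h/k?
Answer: -12960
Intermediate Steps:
x = 18 (x = 9 - (-3 - 1*6) = 9 - (-3 - 6) = 9 - 1*(-9) = 9 + 9 = 18)
J(T) = 6*T (J(T) = -(-6)*T = 6*T)
(y((2 + 5)*(-1), -14)*J(x))*j = ((-14*(-1/(2 + 5)))*(6*18))*(-60) = (-14/(7*(-1))*108)*(-60) = (-14/(-7)*108)*(-60) = (-14*(-⅐)*108)*(-60) = (2*108)*(-60) = 216*(-60) = -12960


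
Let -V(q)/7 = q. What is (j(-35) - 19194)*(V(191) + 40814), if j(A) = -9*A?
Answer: -745286283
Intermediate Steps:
V(q) = -7*q
(j(-35) - 19194)*(V(191) + 40814) = (-9*(-35) - 19194)*(-7*191 + 40814) = (315 - 19194)*(-1337 + 40814) = -18879*39477 = -745286283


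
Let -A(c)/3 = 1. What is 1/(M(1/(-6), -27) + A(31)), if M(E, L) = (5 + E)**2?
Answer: 36/733 ≈ 0.049113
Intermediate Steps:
A(c) = -3 (A(c) = -3*1 = -3)
1/(M(1/(-6), -27) + A(31)) = 1/((5 + 1/(-6))**2 - 3) = 1/((5 + 1*(-1/6))**2 - 3) = 1/((5 - 1/6)**2 - 3) = 1/((29/6)**2 - 3) = 1/(841/36 - 3) = 1/(733/36) = 36/733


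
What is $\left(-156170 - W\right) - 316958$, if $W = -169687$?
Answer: $-303441$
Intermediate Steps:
$\left(-156170 - W\right) - 316958 = \left(-156170 - -169687\right) - 316958 = \left(-156170 + 169687\right) - 316958 = 13517 - 316958 = -303441$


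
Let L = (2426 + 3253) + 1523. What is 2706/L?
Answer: 1353/3601 ≈ 0.37573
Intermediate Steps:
L = 7202 (L = 5679 + 1523 = 7202)
2706/L = 2706/7202 = 2706*(1/7202) = 1353/3601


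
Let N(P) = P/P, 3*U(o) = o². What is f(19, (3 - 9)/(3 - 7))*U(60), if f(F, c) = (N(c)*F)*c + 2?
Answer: 36600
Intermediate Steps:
U(o) = o²/3
N(P) = 1
f(F, c) = 2 + F*c (f(F, c) = (1*F)*c + 2 = F*c + 2 = 2 + F*c)
f(19, (3 - 9)/(3 - 7))*U(60) = (2 + 19*((3 - 9)/(3 - 7)))*((⅓)*60²) = (2 + 19*(-6/(-4)))*((⅓)*3600) = (2 + 19*(-6*(-¼)))*1200 = (2 + 19*(3/2))*1200 = (2 + 57/2)*1200 = (61/2)*1200 = 36600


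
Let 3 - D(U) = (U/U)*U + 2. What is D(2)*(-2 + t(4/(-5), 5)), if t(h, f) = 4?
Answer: -2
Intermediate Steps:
D(U) = 1 - U (D(U) = 3 - ((U/U)*U + 2) = 3 - (1*U + 2) = 3 - (U + 2) = 3 - (2 + U) = 3 + (-2 - U) = 1 - U)
D(2)*(-2 + t(4/(-5), 5)) = (1 - 1*2)*(-2 + 4) = (1 - 2)*2 = -1*2 = -2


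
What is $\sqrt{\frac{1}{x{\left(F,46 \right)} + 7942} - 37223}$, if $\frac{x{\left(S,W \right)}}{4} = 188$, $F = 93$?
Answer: $\frac{i \sqrt{312613791126}}{2898} \approx 192.93 i$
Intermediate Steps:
$x{\left(S,W \right)} = 752$ ($x{\left(S,W \right)} = 4 \cdot 188 = 752$)
$\sqrt{\frac{1}{x{\left(F,46 \right)} + 7942} - 37223} = \sqrt{\frac{1}{752 + 7942} - 37223} = \sqrt{\frac{1}{8694} - 37223} = \sqrt{- \frac{323616761}{8694}} = \frac{i \sqrt{312613791126}}{2898}$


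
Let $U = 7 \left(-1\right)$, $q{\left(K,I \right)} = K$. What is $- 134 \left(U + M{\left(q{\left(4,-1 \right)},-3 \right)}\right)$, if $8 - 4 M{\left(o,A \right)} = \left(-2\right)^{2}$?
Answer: $804$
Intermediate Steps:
$M{\left(o,A \right)} = 1$ ($M{\left(o,A \right)} = 2 - \frac{\left(-2\right)^{2}}{4} = 2 - 1 = 1$)
$U = -7$
$- 134 \left(U + M{\left(q{\left(4,-1 \right)},-3 \right)}\right) = - 134 \left(-7 + 1\right) = \left(-134\right) \left(-6\right) = 804$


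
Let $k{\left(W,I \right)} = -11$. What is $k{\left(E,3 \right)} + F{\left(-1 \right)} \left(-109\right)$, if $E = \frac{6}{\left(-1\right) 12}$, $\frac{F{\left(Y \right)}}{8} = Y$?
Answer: $861$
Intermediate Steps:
$F{\left(Y \right)} = 8 Y$
$E = - \frac{1}{2}$ ($E = \frac{6}{-12} = 6 \left(- \frac{1}{12}\right) = - \frac{1}{2} \approx -0.5$)
$k{\left(E,3 \right)} + F{\left(-1 \right)} \left(-109\right) = -11 + 8 \left(-1\right) \left(-109\right) = -11 - -872 = -11 + 872 = 861$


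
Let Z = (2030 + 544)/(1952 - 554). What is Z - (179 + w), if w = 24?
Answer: -46870/233 ≈ -201.16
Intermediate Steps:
Z = 429/233 (Z = 2574/1398 = 2574*(1/1398) = 429/233 ≈ 1.8412)
Z - (179 + w) = 429/233 - (179 + 24) = 429/233 - 1*203 = 429/233 - 203 = -46870/233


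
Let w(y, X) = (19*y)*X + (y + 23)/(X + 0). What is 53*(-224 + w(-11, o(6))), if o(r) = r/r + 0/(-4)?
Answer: -22313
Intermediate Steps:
o(r) = 1 (o(r) = 1 + 0*(-¼) = 1 + 0 = 1)
w(y, X) = (23 + y)/X + 19*X*y (w(y, X) = 19*X*y + (23 + y)/X = (23 + y)/X + 19*X*y)
53*(-224 + w(-11, o(6))) = 53*(-224 + (23 - 11 + 19*(-11)*1²)/1) = 53*(-224 + 1*(23 - 11 + 19*(-11)*1)) = 53*(-224 + 1*(23 - 11 - 209)) = 53*(-224 + 1*(-197)) = 53*(-224 - 197) = 53*(-421) = -22313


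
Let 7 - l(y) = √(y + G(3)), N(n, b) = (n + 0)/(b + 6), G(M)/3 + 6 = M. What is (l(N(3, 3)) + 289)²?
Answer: (888 - I*√78)²/9 ≈ 87607.0 - 1742.8*I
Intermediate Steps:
G(M) = -18 + 3*M
N(n, b) = n/(6 + b)
l(y) = 7 - √(-9 + y) (l(y) = 7 - √(y + (-18 + 3*3)) = 7 - √(y + (-18 + 9)) = 7 - √(y - 9) = 7 - √(-9 + y))
(l(N(3, 3)) + 289)² = ((7 - √(-9 + 3/(6 + 3))) + 289)² = ((7 - √(-9 + 3/9)) + 289)² = ((7 - √(-9 + 3*(⅑))) + 289)² = ((7 - √(-9 + ⅓)) + 289)² = ((7 - √(-26/3)) + 289)² = ((7 - I*√78/3) + 289)² = (296 - I*√78/3)²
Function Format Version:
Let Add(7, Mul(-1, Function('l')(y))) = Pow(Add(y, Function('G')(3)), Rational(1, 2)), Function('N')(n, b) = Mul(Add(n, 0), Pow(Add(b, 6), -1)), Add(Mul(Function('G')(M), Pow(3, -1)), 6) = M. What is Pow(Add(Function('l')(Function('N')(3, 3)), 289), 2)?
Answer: Mul(Rational(1, 9), Pow(Add(888, Mul(-1, I, Pow(78, Rational(1, 2)))), 2)) ≈ Add(87607., Mul(-1742.8, I))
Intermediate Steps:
Function('G')(M) = Add(-18, Mul(3, M))
Function('N')(n, b) = Mul(n, Pow(Add(6, b), -1))
Function('l')(y) = Add(7, Mul(-1, Pow(Add(-9, y), Rational(1, 2)))) (Function('l')(y) = Add(7, Mul(-1, Pow(Add(y, Add(-18, Mul(3, 3))), Rational(1, 2)))) = Add(7, Mul(-1, Pow(Add(y, Add(-18, 9)), Rational(1, 2)))) = Add(7, Mul(-1, Pow(Add(y, -9), Rational(1, 2)))) = Add(7, Mul(-1, Pow(Add(-9, y), Rational(1, 2)))))
Pow(Add(Function('l')(Function('N')(3, 3)), 289), 2) = Pow(Add(Add(7, Mul(-1, Pow(Add(-9, Mul(3, Pow(Add(6, 3), -1))), Rational(1, 2)))), 289), 2) = Pow(Add(Add(7, Mul(-1, Pow(Add(-9, Mul(3, Pow(9, -1))), Rational(1, 2)))), 289), 2) = Pow(Add(Add(7, Mul(-1, Pow(Add(-9, Mul(3, Rational(1, 9))), Rational(1, 2)))), 289), 2) = Pow(Add(Add(7, Mul(-1, Pow(Add(-9, Rational(1, 3)), Rational(1, 2)))), 289), 2) = Pow(Add(Add(7, Mul(-1, Pow(Rational(-26, 3), Rational(1, 2)))), 289), 2) = Pow(Add(Add(7, Mul(-1, Mul(Rational(1, 3), I, Pow(78, Rational(1, 2))))), 289), 2) = Pow(Add(Add(7, Mul(Rational(-1, 3), I, Pow(78, Rational(1, 2)))), 289), 2) = Pow(Add(296, Mul(Rational(-1, 3), I, Pow(78, Rational(1, 2)))), 2)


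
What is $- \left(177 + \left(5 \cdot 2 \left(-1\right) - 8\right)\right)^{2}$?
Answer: $-25281$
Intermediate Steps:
$- \left(177 + \left(5 \cdot 2 \left(-1\right) - 8\right)\right)^{2} = - \left(177 + \left(5 \left(-2\right) - 8\right)\right)^{2} = - \left(177 - 18\right)^{2} = - 159^{2} = \left(-1\right) 25281 = -25281$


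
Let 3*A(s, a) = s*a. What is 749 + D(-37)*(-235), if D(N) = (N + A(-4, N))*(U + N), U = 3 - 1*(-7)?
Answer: 79004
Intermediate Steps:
A(s, a) = a*s/3 (A(s, a) = (s*a)/3 = (a*s)/3 = a*s/3)
U = 10 (U = 3 + 7 = 10)
D(N) = -N*(10 + N)/3 (D(N) = (N + (⅓)*N*(-4))*(10 + N) = (N - 4*N/3)*(10 + N) = (-N/3)*(10 + N) = -N*(10 + N)/3)
749 + D(-37)*(-235) = 749 + ((⅓)*(-37)*(-10 - 1*(-37)))*(-235) = 749 + ((⅓)*(-37)*(-10 + 37))*(-235) = 749 + ((⅓)*(-37)*27)*(-235) = 749 - 333*(-235) = 749 + 78255 = 79004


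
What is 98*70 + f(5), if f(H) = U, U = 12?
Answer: 6872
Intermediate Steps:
f(H) = 12
98*70 + f(5) = 98*70 + 12 = 6860 + 12 = 6872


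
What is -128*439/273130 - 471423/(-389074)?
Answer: 53448458891/53133890810 ≈ 1.0059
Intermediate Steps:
-128*439/273130 - 471423/(-389074) = -56192*1/273130 - 471423*(-1/389074) = -28096/136565 + 471423/389074 = 53448458891/53133890810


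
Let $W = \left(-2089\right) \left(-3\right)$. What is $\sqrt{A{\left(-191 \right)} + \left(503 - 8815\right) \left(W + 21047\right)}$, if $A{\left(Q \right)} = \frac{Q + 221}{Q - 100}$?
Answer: $\frac{i \sqrt{2136162605882}}{97} \approx 15068.0 i$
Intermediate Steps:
$W = 6267$
$A{\left(Q \right)} = \frac{221 + Q}{-100 + Q}$
$\sqrt{A{\left(-191 \right)} + \left(503 - 8815\right) \left(W + 21047\right)} = \sqrt{\frac{221 - 191}{-100 - 191} + \left(503 - 8815\right) \left(6267 + 21047\right)} = \sqrt{\frac{1}{-291} \cdot 30 - 227033968} = \sqrt{\left(- \frac{1}{291}\right) 30 - 227033968} = \sqrt{- \frac{10}{97} - 227033968} = \sqrt{- \frac{22022294906}{97}} = \frac{i \sqrt{2136162605882}}{97}$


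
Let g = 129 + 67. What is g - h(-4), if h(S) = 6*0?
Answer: 196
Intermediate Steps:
g = 196
h(S) = 0
g - h(-4) = 196 - 1*0 = 196 + 0 = 196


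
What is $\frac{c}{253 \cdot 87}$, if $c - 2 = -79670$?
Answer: $- \frac{26556}{7337} \approx -3.6195$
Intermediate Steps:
$c = -79668$ ($c = 2 - 79670 = -79668$)
$\frac{c}{253 \cdot 87} = - \frac{79668}{253 \cdot 87} = - \frac{79668}{22011} = \left(-79668\right) \frac{1}{22011} = - \frac{26556}{7337}$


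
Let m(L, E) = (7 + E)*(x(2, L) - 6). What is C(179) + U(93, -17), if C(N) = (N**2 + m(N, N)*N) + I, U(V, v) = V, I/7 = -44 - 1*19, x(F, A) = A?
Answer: 5791555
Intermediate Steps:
I = -441 (I = 7*(-44 - 1*19) = 7*(-44 - 19) = 7*(-63) = -441)
m(L, E) = (-6 + L)*(7 + E) (m(L, E) = (7 + E)*(L - 6) = (7 + E)*(-6 + L) = (-6 + L)*(7 + E))
C(N) = -441 + N**2 + N*(-42 + N + N**2) (C(N) = (N**2 + (-42 - 6*N + 7*N + N*N)*N) - 441 = (N**2 + (-42 - 6*N + 7*N + N**2)*N) - 441 = (N**2 + (-42 + N + N**2)*N) - 441 = (N**2 + N*(-42 + N + N**2)) - 441 = -441 + N**2 + N*(-42 + N + N**2))
C(179) + U(93, -17) = (-441 + 179**2 + 179*(-42 + 179 + 179**2)) + 93 = (-441 + 32041 + 179*(-42 + 179 + 32041)) + 93 = (-441 + 32041 + 179*32178) + 93 = (-441 + 32041 + 5759862) + 93 = 5791462 + 93 = 5791555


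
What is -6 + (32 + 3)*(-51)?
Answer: -1791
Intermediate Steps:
-6 + (32 + 3)*(-51) = -6 + 35*(-51) = -6 - 1785 = -1791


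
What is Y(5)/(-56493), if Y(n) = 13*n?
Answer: -65/56493 ≈ -0.0011506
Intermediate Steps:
Y(5)/(-56493) = (13*5)/(-56493) = 65*(-1/56493) = -65/56493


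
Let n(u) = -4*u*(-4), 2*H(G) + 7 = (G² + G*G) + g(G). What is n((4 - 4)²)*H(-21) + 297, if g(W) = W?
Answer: 297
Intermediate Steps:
H(G) = -7/2 + G² + G/2 (H(G) = -7/2 + ((G² + G*G) + G)/2 = -7/2 + ((G² + G²) + G)/2 = -7/2 + (2*G² + G)/2 = -7/2 + (G + 2*G²)/2 = -7/2 + (G² + G/2) = -7/2 + G² + G/2)
n(u) = 16*u
n((4 - 4)²)*H(-21) + 297 = (16*(4 - 4)²)*(-7/2 + (-21)² + (½)*(-21)) + 297 = (16*0²)*(-7/2 + 441 - 21/2) + 297 = (16*0)*427 + 297 = 0*427 + 297 = 0 + 297 = 297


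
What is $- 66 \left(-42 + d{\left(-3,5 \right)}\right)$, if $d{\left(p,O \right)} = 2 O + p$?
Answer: $2310$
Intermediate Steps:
$d{\left(p,O \right)} = p + 2 O$
$- 66 \left(-42 + d{\left(-3,5 \right)}\right) = - 66 \left(-42 + \left(-3 + 2 \cdot 5\right)\right) = - 66 \left(-42 + \left(-3 + 10\right)\right) = - 66 \left(-42 + 7\right) = \left(-66\right) \left(-35\right) = 2310$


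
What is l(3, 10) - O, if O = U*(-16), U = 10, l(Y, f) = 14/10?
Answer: 807/5 ≈ 161.40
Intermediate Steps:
l(Y, f) = 7/5 (l(Y, f) = 14*(⅒) = 7/5)
O = -160 (O = 10*(-16) = -160)
l(3, 10) - O = 7/5 - 1*(-160) = 7/5 + 160 = 807/5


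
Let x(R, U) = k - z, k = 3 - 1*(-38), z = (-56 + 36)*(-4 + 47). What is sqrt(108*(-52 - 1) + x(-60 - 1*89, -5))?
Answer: I*sqrt(4823) ≈ 69.448*I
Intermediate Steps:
z = -860 (z = -20*43 = -860)
k = 41 (k = 3 + 38 = 41)
x(R, U) = 901 (x(R, U) = 41 - 1*(-860) = 41 + 860 = 901)
sqrt(108*(-52 - 1) + x(-60 - 1*89, -5)) = sqrt(108*(-52 - 1) + 901) = sqrt(108*(-53) + 901) = sqrt(-5724 + 901) = sqrt(-4823) = I*sqrt(4823)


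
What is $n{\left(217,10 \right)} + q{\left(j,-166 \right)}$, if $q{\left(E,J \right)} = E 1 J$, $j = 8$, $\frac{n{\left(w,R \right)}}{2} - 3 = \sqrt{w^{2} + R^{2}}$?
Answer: $-1322 + 2 \sqrt{47189} \approx -887.54$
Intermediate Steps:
$n{\left(w,R \right)} = 6 + 2 \sqrt{R^{2} + w^{2}}$ ($n{\left(w,R \right)} = 6 + 2 \sqrt{w^{2} + R^{2}} = 6 + 2 \sqrt{R^{2} + w^{2}}$)
$q{\left(E,J \right)} = E J$
$n{\left(217,10 \right)} + q{\left(j,-166 \right)} = \left(6 + 2 \sqrt{10^{2} + 217^{2}}\right) + 8 \left(-166\right) = \left(6 + 2 \sqrt{100 + 47089}\right) - 1328 = \left(6 + 2 \sqrt{47189}\right) - 1328 = -1322 + 2 \sqrt{47189}$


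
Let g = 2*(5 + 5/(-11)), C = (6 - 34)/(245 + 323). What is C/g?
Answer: -77/14200 ≈ -0.0054225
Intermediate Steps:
C = -7/142 (C = -28/568 = -28*1/568 = -7/142 ≈ -0.049296)
g = 100/11 (g = 2*(5 + 5*(-1/11)) = 2*(5 - 5/11) = 2*(50/11) = 100/11 ≈ 9.0909)
C/g = -7/(142*100/11) = -7/142*11/100 = -77/14200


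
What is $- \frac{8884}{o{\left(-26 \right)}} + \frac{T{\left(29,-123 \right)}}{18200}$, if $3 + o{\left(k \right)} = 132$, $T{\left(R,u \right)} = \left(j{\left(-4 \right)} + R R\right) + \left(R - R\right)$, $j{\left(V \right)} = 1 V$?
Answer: $- \frac{161580827}{2347800} \approx -68.822$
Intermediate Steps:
$j{\left(V \right)} = V$
$T{\left(R,u \right)} = -4 + R^{2}$ ($T{\left(R,u \right)} = \left(-4 + R R\right) + \left(R - R\right) = \left(-4 + R^{2}\right) + 0 = -4 + R^{2}$)
$o{\left(k \right)} = 129$ ($o{\left(k \right)} = -3 + 132 = 129$)
$- \frac{8884}{o{\left(-26 \right)}} + \frac{T{\left(29,-123 \right)}}{18200} = - \frac{8884}{129} + \frac{-4 + 29^{2}}{18200} = \left(-8884\right) \frac{1}{129} + \left(-4 + 841\right) \frac{1}{18200} = - \frac{8884}{129} + 837 \cdot \frac{1}{18200} = - \frac{8884}{129} + \frac{837}{18200} = - \frac{161580827}{2347800}$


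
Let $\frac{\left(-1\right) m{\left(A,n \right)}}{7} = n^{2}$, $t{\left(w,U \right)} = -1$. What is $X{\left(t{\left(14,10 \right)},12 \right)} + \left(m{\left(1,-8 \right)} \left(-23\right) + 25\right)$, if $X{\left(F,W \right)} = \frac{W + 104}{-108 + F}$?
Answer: $\frac{1125745}{109} \approx 10328.0$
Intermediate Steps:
$m{\left(A,n \right)} = - 7 n^{2}$
$X{\left(F,W \right)} = \frac{104 + W}{-108 + F}$
$X{\left(t{\left(14,10 \right)},12 \right)} + \left(m{\left(1,-8 \right)} \left(-23\right) + 25\right) = \frac{104 + 12}{-108 - 1} + \left(- 7 \left(-8\right)^{2} \left(-23\right) + 25\right) = \frac{1}{-109} \cdot 116 + \left(\left(-7\right) 64 \left(-23\right) + 25\right) = \left(- \frac{1}{109}\right) 116 + \left(\left(-448\right) \left(-23\right) + 25\right) = - \frac{116}{109} + \left(10304 + 25\right) = - \frac{116}{109} + 10329 = \frac{1125745}{109}$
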